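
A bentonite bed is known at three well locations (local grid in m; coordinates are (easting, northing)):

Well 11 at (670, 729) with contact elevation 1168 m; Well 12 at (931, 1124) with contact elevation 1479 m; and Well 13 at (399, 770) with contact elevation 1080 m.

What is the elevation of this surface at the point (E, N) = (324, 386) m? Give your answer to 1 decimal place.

849.8 m

Two edge vectors: Well 11→Well 12 = (261, 395, 311), Well 11→Well 13 = (-271, 41, -88).
Normal n = (Well 11→Well 12) × (Well 11→Well 13) = (-47511, -61313, 117746).
So ∂z/∂E = −n_x/n_z = 0.403504 and ∂z/∂N = −n_y/n_z = 0.520723.
Intercept c from Well 11: 1168 − 270.35 − 379.61 = 518.05.
At (324, 386): z = 130.7 + 201.0 + 518.05 = 849.8 m.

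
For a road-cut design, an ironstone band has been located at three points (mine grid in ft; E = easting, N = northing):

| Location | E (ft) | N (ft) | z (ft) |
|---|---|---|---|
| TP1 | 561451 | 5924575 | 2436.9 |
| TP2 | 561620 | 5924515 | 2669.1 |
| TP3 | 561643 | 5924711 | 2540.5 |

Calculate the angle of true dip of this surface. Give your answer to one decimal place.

53.4°

Let the plane be z = a·E + b·N + c.
TP2−TP1: 169a − 60b = 232.2;  TP3−TP1: 192a + 136b = 103.6.
Solving gives a = 1.09539, b = −0.78466.
Gradient magnitude |∇z| = √(a² + b²) = √(1.19987 + 0.61570) = 1.34743.
True dip = arctan(1.34743) = 53.4°, dipping toward NW (azimuth ≈ 306°).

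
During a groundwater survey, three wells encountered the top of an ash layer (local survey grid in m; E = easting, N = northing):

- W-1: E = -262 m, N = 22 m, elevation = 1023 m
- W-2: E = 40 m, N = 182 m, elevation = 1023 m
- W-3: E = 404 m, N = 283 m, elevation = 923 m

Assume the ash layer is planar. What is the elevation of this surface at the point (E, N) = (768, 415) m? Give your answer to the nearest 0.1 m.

Let the plane be z = a·E + b·N + c.
W-2−W-1: 302a + 160b = 0;  W-3−W-1: 666a + 261b = −100.
Solving gives a = −0.57683, b = 1.08876.
Then c = 1023 − a·-262 − b·22 = 847.92.
At (768, 415): z = −443.0 + 451.8 + 847.92 = 856.8 m.

856.8 m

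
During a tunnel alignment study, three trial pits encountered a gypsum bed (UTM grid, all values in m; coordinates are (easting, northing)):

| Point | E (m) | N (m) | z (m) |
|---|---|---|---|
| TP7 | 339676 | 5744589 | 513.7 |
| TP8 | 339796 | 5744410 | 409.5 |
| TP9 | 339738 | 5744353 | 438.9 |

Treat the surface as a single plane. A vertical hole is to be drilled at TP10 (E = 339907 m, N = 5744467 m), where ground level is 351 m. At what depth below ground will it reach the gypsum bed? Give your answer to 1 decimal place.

5.4 m

Two edge vectors: TP7→TP8 = (120, -179, -104.2), TP7→TP9 = (62, -236, -74.8).
Normal n = (TP7→TP8) × (TP7→TP9) = (-11202, 2515.6, -17222).
So ∂z/∂E = −n_x/n_z = −0.650447103 and ∂z/∂N = −n_y/n_z = 0.146068982.
Intercept c from TP7: 513.7 + 220941.27 − 839106.26 = −617651.29.
At (339907, 5744467): z_contact = −221091.52 + 839088.44 − 617651.29 = 345.63 m.
Depth below ground = 351 − 345.63 = 5.4 m.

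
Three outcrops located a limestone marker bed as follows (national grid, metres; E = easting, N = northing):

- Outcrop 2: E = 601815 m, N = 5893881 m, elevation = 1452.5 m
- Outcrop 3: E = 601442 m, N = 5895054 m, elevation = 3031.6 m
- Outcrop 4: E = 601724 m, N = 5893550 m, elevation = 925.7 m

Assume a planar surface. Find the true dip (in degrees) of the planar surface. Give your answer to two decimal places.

Two edge vectors: Outcrop 2→Outcrop 3 = (-373, 1173, 1579.1), Outcrop 2→Outcrop 4 = (-91, -331, -526.8).
Normal n = (Outcrop 2→Outcrop 3) × (Outcrop 2→Outcrop 4) = (-95254.3, -340194.5, 230206).
So ∂z/∂E = −n_x/n_z = 0.41378 and ∂z/∂N = −n_y/n_z = 1.47778.
Gradient magnitude |∇z| = √(a² + b²) = √(0.17121 + 2.18384) = 1.53462.
True dip = arctan(1.53462) = 56.91°, dipping toward SSW (azimuth ≈ 196°).

56.91°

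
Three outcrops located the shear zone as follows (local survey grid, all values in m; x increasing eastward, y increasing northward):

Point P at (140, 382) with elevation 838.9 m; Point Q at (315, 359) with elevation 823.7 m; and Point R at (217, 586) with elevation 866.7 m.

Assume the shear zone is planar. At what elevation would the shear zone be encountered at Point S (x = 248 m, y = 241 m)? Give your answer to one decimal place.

Let the plane be z = a·x + b·y + c.
Point Q−Point P: 175a − 23b = −15.2;  Point R−Point P: 77a + 204b = 27.8.
Solving gives a = −0.06569, b = 0.16107.
Then c = 838.9 − a·140 − b·382 = 786.57.
At (248, 241): z = −16.3 + 38.8 + 786.57 = 809.1 m.

809.1 m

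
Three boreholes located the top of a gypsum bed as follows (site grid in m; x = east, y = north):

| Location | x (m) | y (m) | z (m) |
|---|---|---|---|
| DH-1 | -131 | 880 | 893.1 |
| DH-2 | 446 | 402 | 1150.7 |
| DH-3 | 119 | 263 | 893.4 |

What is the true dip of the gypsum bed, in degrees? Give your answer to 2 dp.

35.91°

Two edge vectors: DH-1→DH-2 = (577, -478, 257.6), DH-1→DH-3 = (250, -617, 0.3).
Normal n = (DH-1→DH-2) × (DH-1→DH-3) = (158795.8, 64226.9, -236509).
So ∂z/∂x = −n_x/n_z = 0.67142 and ∂z/∂y = −n_y/n_z = 0.27156.
Gradient magnitude |∇z| = √(a² + b²) = √(0.45080 + 0.07375) = 0.72425.
True dip = arctan(0.72425) = 35.91°, dipping toward WSW (azimuth ≈ 248°).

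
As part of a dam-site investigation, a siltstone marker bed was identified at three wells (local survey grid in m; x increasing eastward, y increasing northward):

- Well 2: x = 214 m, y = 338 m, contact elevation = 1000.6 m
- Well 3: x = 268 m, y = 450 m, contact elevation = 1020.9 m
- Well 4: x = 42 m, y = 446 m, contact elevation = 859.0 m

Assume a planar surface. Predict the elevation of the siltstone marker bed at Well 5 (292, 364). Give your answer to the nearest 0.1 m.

Let the plane be z = a·x + b·y + c.
Well 3−Well 2: 54a + 112b = 20.3;  Well 4−Well 2: −172a + 108b = −141.6.
Solving gives a = 0.71930, b = −0.16556.
Then c = 1000.6 − a·214 − b·338 = 902.63.
At (292, 364): z = 210.0 − 60.3 + 902.63 = 1052.4 m.

1052.4 m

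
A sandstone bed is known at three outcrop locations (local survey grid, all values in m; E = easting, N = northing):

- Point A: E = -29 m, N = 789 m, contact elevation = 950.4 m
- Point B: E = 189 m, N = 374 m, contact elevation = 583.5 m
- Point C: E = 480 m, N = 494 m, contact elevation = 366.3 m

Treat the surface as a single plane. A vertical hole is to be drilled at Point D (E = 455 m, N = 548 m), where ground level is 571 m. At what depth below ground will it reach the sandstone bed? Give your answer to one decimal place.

Let the plane be z = a·E + b·N + c.
Point B−Point A: 218a − 415b = −366.9;  Point C−Point A: 509a − 295b = −584.1.
Solving gives a = −0.91316, b = 0.40441.
Then c = 950.4 − a·-29 − b·789 = 604.84.
At (455, 548): z_contact = −415.49 + 221.62 + 604.84 = 410.97 m.
Depth below ground = 571 − 410.97 = 160.0 m.

160.0 m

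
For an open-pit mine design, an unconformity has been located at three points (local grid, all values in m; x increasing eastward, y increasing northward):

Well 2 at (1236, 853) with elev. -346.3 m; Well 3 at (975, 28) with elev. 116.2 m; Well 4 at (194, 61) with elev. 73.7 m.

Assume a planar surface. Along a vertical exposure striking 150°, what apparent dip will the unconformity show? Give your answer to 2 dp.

26.97°

Two edge vectors: Well 2→Well 3 = (-261, -825, 462.5), Well 2→Well 4 = (-1042, -792, 420).
Normal n = (Well 2→Well 3) × (Well 2→Well 4) = (19800, -372305, -652938).
So ∂z/∂x = −n_x/n_z = 0.03032 and ∂z/∂y = −n_y/n_z = −0.57020.
Unit vector along 150° is (sin 150°, cos 150°) = (0.5000, -0.8660).
Slope in that direction = a·(0.5000) + b·(-0.8660) = 0.50897.
Apparent dip = arctan|0.50897| = 26.97° (true dip is 29.7°, so apparent ≤ true as expected).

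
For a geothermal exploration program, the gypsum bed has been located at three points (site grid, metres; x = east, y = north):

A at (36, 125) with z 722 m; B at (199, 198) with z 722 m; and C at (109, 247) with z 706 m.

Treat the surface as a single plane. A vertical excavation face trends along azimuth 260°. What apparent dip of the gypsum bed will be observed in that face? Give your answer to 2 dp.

Two edge vectors: A→B = (163, 73, 0), A→C = (73, 122, -16).
Normal n = (A→B) × (A→C) = (-1168, 2608, 14557).
So ∂z/∂x = −n_x/n_z = 0.08024 and ∂z/∂y = −n_y/n_z = −0.17916.
Unit vector along 260° is (sin 260°, cos 260°) = (-0.9848, -0.1736).
Slope in that direction = a·(-0.9848) + b·(-0.1736) = −0.04791.
Apparent dip = arctan|0.04791| = 2.74° (true dip is 11.1°, so apparent ≤ true as expected).

2.74°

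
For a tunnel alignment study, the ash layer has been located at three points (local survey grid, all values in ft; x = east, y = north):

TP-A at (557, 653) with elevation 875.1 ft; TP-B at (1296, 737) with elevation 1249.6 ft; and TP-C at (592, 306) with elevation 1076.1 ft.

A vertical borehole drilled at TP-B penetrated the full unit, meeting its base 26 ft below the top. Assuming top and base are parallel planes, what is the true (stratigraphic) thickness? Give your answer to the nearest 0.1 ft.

20.6 ft

Two edge vectors: TP-A→TP-B = (739, 84, 374.5), TP-A→TP-C = (35, -347, 201).
Normal n = (TP-A→TP-B) × (TP-A→TP-C) = (146835.5, -135431.5, -259373).
So ∂z/∂x = −n_x/n_z = 0.56612 and ∂z/∂y = −n_y/n_z = −0.52215.
|∇z| = √(a²+b²) = 0.77015, so dip δ = arctan(0.77015) = 37.60°.
True thickness = vertical thickness × cos δ = 26 × cos 37.60° = 20.6 ft.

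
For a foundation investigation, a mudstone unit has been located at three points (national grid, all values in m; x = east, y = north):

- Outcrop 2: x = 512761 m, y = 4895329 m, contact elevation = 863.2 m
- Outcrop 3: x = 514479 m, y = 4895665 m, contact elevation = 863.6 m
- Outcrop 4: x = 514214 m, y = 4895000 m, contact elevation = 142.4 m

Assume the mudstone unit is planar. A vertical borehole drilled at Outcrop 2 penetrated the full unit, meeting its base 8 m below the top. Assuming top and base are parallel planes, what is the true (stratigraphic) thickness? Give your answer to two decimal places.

Let the plane be z = a·x + b·y + c.
Outcrop 3−Outcrop 2: 1718a + 336b = 0.4;  Outcrop 4−Outcrop 2: 1453a − 329b = −720.8.
Solving gives a = −0.22978, b = 1.17608.
|∇z| = √(a²+b²) = 1.19831, so dip δ = arctan(1.19831) = 50.15°.
True thickness = vertical thickness × cos δ = 8 × cos 50.15° = 5.13 m.

5.13 m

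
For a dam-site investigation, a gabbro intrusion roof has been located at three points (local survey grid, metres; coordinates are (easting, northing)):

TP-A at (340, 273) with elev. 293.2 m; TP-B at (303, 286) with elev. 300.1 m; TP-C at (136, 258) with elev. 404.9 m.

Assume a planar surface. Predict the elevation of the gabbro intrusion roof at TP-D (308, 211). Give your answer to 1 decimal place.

361.4 m

Two edge vectors: TP-A→TP-B = (-37, 13, 6.9), TP-A→TP-C = (-204, -15, 111.7).
Normal n = (TP-A→TP-B) × (TP-A→TP-C) = (1555.6, 2725.3, 3207).
So ∂z/∂E = −n_x/n_z = −0.48506 and ∂z/∂N = −n_y/n_z = −0.84980.
Intercept c from TP-A: 293.2 + 164.92 + 231.99 = 690.12.
At (308, 211): z = −149.4 − 179.3 + 690.12 = 361.4 m.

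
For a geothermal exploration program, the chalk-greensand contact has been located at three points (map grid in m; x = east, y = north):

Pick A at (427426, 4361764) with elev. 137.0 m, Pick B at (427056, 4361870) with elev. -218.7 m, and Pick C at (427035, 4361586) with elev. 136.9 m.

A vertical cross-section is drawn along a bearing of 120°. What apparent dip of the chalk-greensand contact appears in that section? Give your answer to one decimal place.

Two edge vectors: Pick A→Pick B = (-370, 106, -355.7), Pick A→Pick C = (-391, -178, -0.1).
Normal n = (Pick A→Pick B) × (Pick A→Pick C) = (-63325.2, 139041.7, 107306).
So ∂z/∂x = −n_x/n_z = 0.59014 and ∂z/∂y = −n_y/n_z = −1.29575.
Unit vector along 120° is (sin 120°, cos 120°) = (0.8660, -0.5000).
Slope in that direction = a·(0.8660) + b·(-0.5000) = 1.15895.
Apparent dip = arctan|1.15895| = 49.2° (true dip is 54.9°, so apparent ≤ true as expected).

49.2°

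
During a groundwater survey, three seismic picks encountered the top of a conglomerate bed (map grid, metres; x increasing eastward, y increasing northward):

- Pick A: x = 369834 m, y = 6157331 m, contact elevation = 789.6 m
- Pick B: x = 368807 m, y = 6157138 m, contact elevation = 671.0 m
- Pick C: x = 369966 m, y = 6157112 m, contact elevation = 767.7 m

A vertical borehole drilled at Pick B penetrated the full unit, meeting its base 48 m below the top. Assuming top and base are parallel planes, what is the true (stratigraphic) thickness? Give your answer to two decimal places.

Two edge vectors: Pick A→Pick B = (-1027, -193, -118.6), Pick A→Pick C = (132, -219, -21.9).
Normal n = (Pick A→Pick B) × (Pick A→Pick C) = (-21746.7, -38146.5, 250389).
So ∂z/∂x = −n_x/n_z = 0.08685 and ∂z/∂y = −n_y/n_z = 0.15235.
|∇z| = √(a²+b²) = 0.17537, so dip δ = arctan(0.17537) = 9.95°.
True thickness = vertical thickness × cos δ = 48 × cos 9.95° = 47.28 m.

47.28 m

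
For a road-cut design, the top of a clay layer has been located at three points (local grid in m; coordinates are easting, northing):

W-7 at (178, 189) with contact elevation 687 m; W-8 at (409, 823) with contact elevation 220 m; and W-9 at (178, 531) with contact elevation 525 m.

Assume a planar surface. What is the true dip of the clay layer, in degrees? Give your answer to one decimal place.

40.8°

Two edge vectors: W-7→W-8 = (231, 634, -467), W-7→W-9 = (0, 342, -162).
Normal n = (W-7→W-8) × (W-7→W-9) = (57006, 37422, 79002).
So ∂z/∂easting = −n_x/n_z = −0.72158 and ∂z/∂northing = −n_y/n_z = −0.47368.
Gradient magnitude |∇z| = √(a² + b²) = √(0.52067 + 0.22438) = 0.86316.
True dip = arctan(0.86316) = 40.8°, dipping toward ENE (azimuth ≈ 057°).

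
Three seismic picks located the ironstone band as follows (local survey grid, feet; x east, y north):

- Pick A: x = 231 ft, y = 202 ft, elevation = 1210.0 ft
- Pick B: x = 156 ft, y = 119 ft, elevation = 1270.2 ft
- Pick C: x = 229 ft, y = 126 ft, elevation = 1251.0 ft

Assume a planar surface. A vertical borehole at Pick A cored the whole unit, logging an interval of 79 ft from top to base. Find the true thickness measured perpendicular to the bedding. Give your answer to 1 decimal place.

68.5 ft

Let the plane be z = a·x + b·y + c.
Pick B−Pick A: −75a − 83b = 60.2;  Pick C−Pick A: −2a − 76b = 41.
Solving gives a = −0.21182, b = −0.53390.
|∇z| = √(a²+b²) = 0.57438, so dip δ = arctan(0.57438) = 29.87°.
True thickness = vertical thickness × cos δ = 79 × cos 29.87° = 68.5 ft.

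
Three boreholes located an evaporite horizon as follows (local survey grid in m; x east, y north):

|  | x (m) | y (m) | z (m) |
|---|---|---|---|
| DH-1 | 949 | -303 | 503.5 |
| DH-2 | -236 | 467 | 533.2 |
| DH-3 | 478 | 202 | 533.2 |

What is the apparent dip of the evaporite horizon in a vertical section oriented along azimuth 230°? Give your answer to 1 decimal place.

4.8°

Let the plane be z = a·x + b·y + c.
DH-2−DH-1: −1185a + 770b = 29.7;  DH-3−DH-1: −471a + 505b = 29.7.
Solving gives a = 0.03338, b = 0.08995.
Unit vector along 230° is (sin 230°, cos 230°) = (-0.7660, -0.6428).
Slope in that direction = a·(-0.7660) + b·(-0.6428) = −0.08339.
Apparent dip = arctan|0.08339| = 4.8° (true dip is 5.5°, so apparent ≤ true as expected).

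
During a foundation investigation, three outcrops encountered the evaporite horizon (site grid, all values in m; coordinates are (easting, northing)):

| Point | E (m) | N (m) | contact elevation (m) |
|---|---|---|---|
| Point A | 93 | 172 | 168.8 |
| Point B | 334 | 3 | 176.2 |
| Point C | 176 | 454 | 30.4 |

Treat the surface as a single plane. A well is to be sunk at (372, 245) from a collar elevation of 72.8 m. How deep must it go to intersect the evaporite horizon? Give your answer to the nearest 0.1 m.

6.7 m

Let the plane be z = a·E + b·N + c.
Point B−Point A: 241a − 169b = 7.4;  Point C−Point A: 83a + 282b = −138.4.
Solving gives a = −0.25983, b = −0.41431.
Then c = 168.8 − a·93 − b·172 = 264.22.
At (372, 245): z_contact = −96.65 − 101.51 + 264.22 = 66.06 m.
Depth below ground = 72.8 − 66.06 = 6.7 m.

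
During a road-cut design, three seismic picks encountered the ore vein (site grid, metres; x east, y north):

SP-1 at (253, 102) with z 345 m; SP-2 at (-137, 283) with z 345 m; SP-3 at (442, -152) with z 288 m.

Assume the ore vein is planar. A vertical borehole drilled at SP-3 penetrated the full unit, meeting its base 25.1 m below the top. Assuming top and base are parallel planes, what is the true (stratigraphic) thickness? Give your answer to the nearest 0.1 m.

Let the plane be z = a·x + b·y + c.
SP-2−SP-1: −390a + 181b = 0;  SP-3−SP-1: 189a − 254b = −57.
Solving gives a = 0.15909, b = 0.34279.
|∇z| = √(a²+b²) = 0.37790, so dip δ = arctan(0.37790) = 20.70°.
True thickness = vertical thickness × cos δ = 25.1 × cos 20.70° = 23.5 m.

23.5 m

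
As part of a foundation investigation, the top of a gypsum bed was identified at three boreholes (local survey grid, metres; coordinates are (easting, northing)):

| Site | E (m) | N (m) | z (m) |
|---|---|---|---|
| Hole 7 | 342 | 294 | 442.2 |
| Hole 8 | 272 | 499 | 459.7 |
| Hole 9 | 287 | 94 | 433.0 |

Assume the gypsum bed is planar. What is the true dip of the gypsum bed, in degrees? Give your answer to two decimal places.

Let the plane be z = a·E + b·N + c.
Hole 8−Hole 7: −70a + 205b = 17.5;  Hole 9−Hole 7: −55a − 200b = −9.2.
Solving gives a = −0.06386, b = 0.06356.
Gradient magnitude |∇z| = √(a² + b²) = √(0.00408 + 0.00404) = 0.09010.
True dip = arctan(0.09010) = 5.15°, dipping toward SE (azimuth ≈ 135°).

5.15°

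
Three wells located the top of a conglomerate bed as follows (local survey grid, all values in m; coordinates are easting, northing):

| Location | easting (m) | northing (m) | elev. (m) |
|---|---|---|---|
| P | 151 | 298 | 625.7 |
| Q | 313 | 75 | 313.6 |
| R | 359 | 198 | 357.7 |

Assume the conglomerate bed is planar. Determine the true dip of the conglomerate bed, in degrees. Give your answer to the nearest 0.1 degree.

49.8°

Let the plane be z = a·easting + b·northing + c.
Q−P: 162a − 223b = −312.1;  R−P: 208a − 100b = −268.
Solving gives a = −0.94600, b = 0.71232.
Gradient magnitude |∇z| = √(a² + b²) = √(0.89491 + 0.50741) = 1.18420.
True dip = arctan(1.18420) = 49.8°, dipping toward SE (azimuth ≈ 127°).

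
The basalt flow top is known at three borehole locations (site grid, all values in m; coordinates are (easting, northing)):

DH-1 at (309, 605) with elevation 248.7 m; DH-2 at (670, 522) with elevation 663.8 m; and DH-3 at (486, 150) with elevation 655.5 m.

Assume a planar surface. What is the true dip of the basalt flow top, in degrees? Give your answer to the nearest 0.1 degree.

Two edge vectors: DH-1→DH-2 = (361, -83, 415.1), DH-1→DH-3 = (177, -455, 406.8).
Normal n = (DH-1→DH-2) × (DH-1→DH-3) = (155106.1, -73382.1, -149564).
So ∂z/∂E = −n_x/n_z = 1.03706 and ∂z/∂N = −n_y/n_z = −0.49064.
Gradient magnitude |∇z| = √(a² + b²) = √(1.07548 + 0.24073) = 1.14726.
True dip = arctan(1.14726) = 48.9°, dipping toward WNW (azimuth ≈ 295°).

48.9°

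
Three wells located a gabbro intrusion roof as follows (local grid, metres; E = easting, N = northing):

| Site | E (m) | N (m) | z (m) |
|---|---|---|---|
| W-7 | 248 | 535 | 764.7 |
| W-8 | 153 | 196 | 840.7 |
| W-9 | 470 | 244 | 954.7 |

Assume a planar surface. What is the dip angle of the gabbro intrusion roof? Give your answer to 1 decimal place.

28.1°

Two edge vectors: W-7→W-8 = (-95, -339, 76), W-7→W-9 = (222, -291, 190).
Normal n = (W-7→W-8) × (W-7→W-9) = (-42294, 34922, 102903).
So ∂z/∂E = −n_x/n_z = 0.41101 and ∂z/∂N = −n_y/n_z = −0.33937.
Gradient magnitude |∇z| = √(a² + b²) = √(0.16893 + 0.11517) = 0.53301.
True dip = arctan(0.53301) = 28.1°, dipping toward NW (azimuth ≈ 310°).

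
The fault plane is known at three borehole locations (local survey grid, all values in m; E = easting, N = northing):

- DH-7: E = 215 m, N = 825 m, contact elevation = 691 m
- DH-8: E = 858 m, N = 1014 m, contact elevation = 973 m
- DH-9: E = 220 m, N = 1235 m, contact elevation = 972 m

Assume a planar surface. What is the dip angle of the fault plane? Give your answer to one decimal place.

35.9°

Let the plane be z = a·E + b·N + c.
DH-8−DH-7: 643a + 189b = 282;  DH-9−DH-7: 5a + 410b = 281.
Solving gives a = 0.23797, b = 0.68246.
Gradient magnitude |∇z| = √(a² + b²) = √(0.05663 + 0.46576) = 0.72276.
True dip = arctan(0.72276) = 35.9°, dipping toward SSW (azimuth ≈ 199°).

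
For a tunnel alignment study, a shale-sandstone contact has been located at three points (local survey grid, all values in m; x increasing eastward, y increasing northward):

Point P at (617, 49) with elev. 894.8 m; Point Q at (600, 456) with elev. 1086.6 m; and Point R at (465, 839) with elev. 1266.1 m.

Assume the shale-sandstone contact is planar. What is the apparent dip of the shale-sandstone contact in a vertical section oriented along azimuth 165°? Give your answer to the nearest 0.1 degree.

24.4°

Two edge vectors: Point P→Point Q = (-17, 407, 191.8), Point P→Point R = (-152, 790, 371.3).
Normal n = (Point P→Point Q) × (Point P→Point R) = (-402.9, -22841.5, 48434).
So ∂z/∂x = −n_x/n_z = 0.00832 and ∂z/∂y = −n_y/n_z = 0.47160.
Unit vector along 165° is (sin 165°, cos 165°) = (0.2588, -0.9659).
Slope in that direction = a·(0.2588) + b·(-0.9659) = −0.45338.
Apparent dip = arctan|0.45338| = 24.4° (true dip is 25.3°, so apparent ≤ true as expected).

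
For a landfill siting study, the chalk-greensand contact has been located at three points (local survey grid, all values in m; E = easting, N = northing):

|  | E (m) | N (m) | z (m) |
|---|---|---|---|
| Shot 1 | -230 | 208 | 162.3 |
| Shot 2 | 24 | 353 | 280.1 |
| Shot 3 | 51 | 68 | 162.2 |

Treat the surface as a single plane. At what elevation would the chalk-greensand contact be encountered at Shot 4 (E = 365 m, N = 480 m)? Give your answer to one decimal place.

Let the plane be z = a·E + b·N + c.
Shot 2−Shot 1: 254a + 145b = 117.8;  Shot 3−Shot 1: 281a − 140b = −0.1.
Solving gives a = 0.21594, b = 0.43414.
Then c = 162.3 − a·-230 − b·208 = 121.67.
At (365, 480): z = 78.8 + 208.4 + 121.67 = 408.9 m.

408.9 m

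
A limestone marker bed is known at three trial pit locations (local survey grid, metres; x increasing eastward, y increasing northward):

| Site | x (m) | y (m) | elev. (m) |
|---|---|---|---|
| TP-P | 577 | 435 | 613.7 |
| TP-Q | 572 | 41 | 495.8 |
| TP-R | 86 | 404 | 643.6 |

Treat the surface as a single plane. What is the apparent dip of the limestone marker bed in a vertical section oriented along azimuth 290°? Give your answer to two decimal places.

Two edge vectors: TP-P→TP-Q = (-5, -394, -117.9), TP-P→TP-R = (-491, -31, 29.9).
Normal n = (TP-P→TP-Q) × (TP-P→TP-R) = (-15435.5, 58038.4, -193299).
So ∂z/∂x = −n_x/n_z = −0.07985 and ∂z/∂y = −n_y/n_z = 0.30025.
Unit vector along 290° is (sin 290°, cos 290°) = (-0.9397, 0.3420).
Slope in that direction = a·(-0.9397) + b·(0.3420) = 0.17773.
Apparent dip = arctan|0.17773| = 10.08° (true dip is 17.3°, so apparent ≤ true as expected).

10.08°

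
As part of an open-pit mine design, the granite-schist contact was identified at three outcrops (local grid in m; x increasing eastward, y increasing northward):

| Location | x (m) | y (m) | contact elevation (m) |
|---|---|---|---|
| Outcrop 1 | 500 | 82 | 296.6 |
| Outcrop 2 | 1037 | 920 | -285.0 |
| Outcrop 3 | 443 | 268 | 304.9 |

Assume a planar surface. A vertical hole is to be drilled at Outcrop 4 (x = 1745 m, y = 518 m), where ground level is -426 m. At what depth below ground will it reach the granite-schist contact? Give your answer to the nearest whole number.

333 m

Two edge vectors: Outcrop 1→Outcrop 2 = (537, 838, -581.6), Outcrop 1→Outcrop 3 = (-57, 186, 8.3).
Normal n = (Outcrop 1→Outcrop 2) × (Outcrop 1→Outcrop 3) = (115133, 28694.1, 147648).
So ∂z/∂x = −n_x/n_z = −0.77978 and ∂z/∂y = −n_y/n_z = −0.19434.
Intercept c from Outcrop 1: 296.6 + 389.89 + 15.94 = 702.43.
At (1745, 518): z_contact = −1360.7 − 100.7 + 702.43 = -759.0 m.
Depth below ground = -426 − (-759.0) = 333 m.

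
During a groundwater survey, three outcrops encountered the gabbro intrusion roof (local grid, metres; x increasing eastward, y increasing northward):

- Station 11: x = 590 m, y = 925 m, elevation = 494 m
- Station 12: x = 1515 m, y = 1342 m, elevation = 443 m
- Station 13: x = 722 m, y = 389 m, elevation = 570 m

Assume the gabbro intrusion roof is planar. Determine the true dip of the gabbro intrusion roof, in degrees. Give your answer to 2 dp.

7.97°

Two edge vectors: Station 11→Station 12 = (925, 417, -51), Station 11→Station 13 = (132, -536, 76).
Normal n = (Station 11→Station 12) × (Station 11→Station 13) = (4356, -77032, -550844).
So ∂z/∂x = −n_x/n_z = 0.00791 and ∂z/∂y = −n_y/n_z = −0.13984.
Gradient magnitude |∇z| = √(a² + b²) = √(0.00006 + 0.01956) = 0.14007.
True dip = arctan(0.14007) = 7.97°, dipping toward N (azimuth ≈ 357°).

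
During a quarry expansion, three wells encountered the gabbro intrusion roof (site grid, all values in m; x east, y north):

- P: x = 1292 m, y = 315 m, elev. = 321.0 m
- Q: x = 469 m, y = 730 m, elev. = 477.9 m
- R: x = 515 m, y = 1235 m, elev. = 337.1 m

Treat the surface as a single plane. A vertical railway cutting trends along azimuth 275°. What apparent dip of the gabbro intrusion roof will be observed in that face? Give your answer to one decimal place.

Two edge vectors: P→Q = (-823, 415, 156.9), P→R = (-777, 920, 16.1).
Normal n = (P→Q) × (P→R) = (-137666.5, -108661, -434705).
So ∂z/∂x = −n_x/n_z = −0.31669 and ∂z/∂y = −n_y/n_z = −0.24996.
Unit vector along 275° is (sin 275°, cos 275°) = (-0.9962, 0.0872).
Slope in that direction = a·(-0.9962) + b·(0.0872) = 0.29370.
Apparent dip = arctan|0.29370| = 16.4° (true dip is 22.0°, so apparent ≤ true as expected).

16.4°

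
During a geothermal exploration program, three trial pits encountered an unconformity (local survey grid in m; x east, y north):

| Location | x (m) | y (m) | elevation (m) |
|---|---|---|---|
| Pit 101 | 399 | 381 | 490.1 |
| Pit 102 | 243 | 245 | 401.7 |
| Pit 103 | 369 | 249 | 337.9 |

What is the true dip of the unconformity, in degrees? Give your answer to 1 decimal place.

Two edge vectors: Pit 101→Pit 102 = (-156, -136, -88.4), Pit 101→Pit 103 = (-30, -132, -152.2).
Normal n = (Pit 101→Pit 102) × (Pit 101→Pit 103) = (9030.4, -21091.2, 16512).
So ∂z/∂x = −n_x/n_z = −0.54690 and ∂z/∂y = −n_y/n_z = 1.27733.
Gradient magnitude |∇z| = √(a² + b²) = √(0.29910 + 1.63156) = 1.38948.
True dip = arctan(1.38948) = 54.3°, dipping toward SSE (azimuth ≈ 157°).

54.3°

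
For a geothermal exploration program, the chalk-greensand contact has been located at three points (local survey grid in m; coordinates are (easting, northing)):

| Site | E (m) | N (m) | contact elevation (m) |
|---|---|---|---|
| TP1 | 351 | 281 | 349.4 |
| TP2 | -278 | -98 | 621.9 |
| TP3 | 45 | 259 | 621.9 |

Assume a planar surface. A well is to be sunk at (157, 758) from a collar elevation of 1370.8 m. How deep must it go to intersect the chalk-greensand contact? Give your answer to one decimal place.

425.6 m

Two edge vectors: TP1→TP2 = (-629, -379, 272.5), TP1→TP3 = (-306, -22, 272.5).
Normal n = (TP1→TP2) × (TP1→TP3) = (-97282.5, 88017.5, -102136).
So ∂z/∂E = −n_x/n_z = −0.95248 and ∂z/∂N = −n_y/n_z = 0.86177.
Intercept c from TP1: 349.4 + 334.32 − 242.16 = 441.56.
At (157, 758): z_contact = −149.54 + 653.22 + 441.56 = 945.24 m.
Depth below ground = 1370.8 − 945.24 = 425.6 m.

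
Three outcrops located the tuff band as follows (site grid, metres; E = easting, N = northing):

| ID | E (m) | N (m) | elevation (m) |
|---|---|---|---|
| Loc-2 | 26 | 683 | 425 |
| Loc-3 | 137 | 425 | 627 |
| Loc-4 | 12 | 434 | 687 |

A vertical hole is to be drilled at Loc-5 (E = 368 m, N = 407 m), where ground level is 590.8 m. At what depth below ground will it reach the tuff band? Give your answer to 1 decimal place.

73.3 m

Let the plane be z = a·E + b·N + c.
Loc-3−Loc-2: 111a − 258b = 202;  Loc-4−Loc-2: −14a − 249b = 262.
Solving gives a = −0.55352, b = −1.02109.
Then c = 425 − a·26 − b·683 = 1136.79.
At (368, 407): z_contact = −203.69 − 415.58 + 1136.79 = 517.52 m.
Depth below ground = 590.8 − 517.52 = 73.3 m.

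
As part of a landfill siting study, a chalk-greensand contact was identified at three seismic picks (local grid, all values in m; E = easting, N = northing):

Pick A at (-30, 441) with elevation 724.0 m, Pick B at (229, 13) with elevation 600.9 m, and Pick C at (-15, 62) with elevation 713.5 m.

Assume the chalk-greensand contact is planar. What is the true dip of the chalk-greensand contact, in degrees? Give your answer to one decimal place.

Two edge vectors: Pick A→Pick B = (259, -428, -123.1), Pick A→Pick C = (15, -379, -10.5).
Normal n = (Pick A→Pick B) × (Pick A→Pick C) = (-42160.9, 873, -91741).
So ∂z/∂E = −n_x/n_z = −0.45956 and ∂z/∂N = −n_y/n_z = 0.00952.
Gradient magnitude |∇z| = √(a² + b²) = √(0.21120 + 0.00009) = 0.45966.
True dip = arctan(0.45966) = 24.7°, dipping toward E (azimuth ≈ 091°).

24.7°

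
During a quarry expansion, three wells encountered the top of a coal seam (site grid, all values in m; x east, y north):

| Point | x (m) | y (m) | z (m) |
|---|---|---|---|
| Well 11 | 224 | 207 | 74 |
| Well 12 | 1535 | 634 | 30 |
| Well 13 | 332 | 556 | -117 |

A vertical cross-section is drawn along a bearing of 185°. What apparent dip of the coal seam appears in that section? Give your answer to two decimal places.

Two edge vectors: Well 11→Well 12 = (1311, 427, -44), Well 11→Well 13 = (108, 349, -191).
Normal n = (Well 11→Well 12) × (Well 11→Well 13) = (-66201, 245649, 411423).
So ∂z/∂x = −n_x/n_z = 0.16091 and ∂z/∂y = −n_y/n_z = −0.59707.
Unit vector along 185° is (sin 185°, cos 185°) = (-0.0872, -0.9962).
Slope in that direction = a·(-0.0872) + b·(-0.9962) = 0.58078.
Apparent dip = arctan|0.58078| = 30.15° (true dip is 31.7°, so apparent ≤ true as expected).

30.15°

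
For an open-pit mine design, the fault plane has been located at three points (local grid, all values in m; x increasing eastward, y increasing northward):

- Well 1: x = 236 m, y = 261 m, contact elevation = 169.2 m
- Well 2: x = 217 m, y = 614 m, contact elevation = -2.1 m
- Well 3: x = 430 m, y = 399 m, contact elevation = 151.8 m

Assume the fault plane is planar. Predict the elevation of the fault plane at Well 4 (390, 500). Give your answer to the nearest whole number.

Two edge vectors: Well 1→Well 2 = (-19, 353, -171.3), Well 1→Well 3 = (194, 138, -17.4).
Normal n = (Well 1→Well 2) × (Well 1→Well 3) = (17497.2, -33562.8, -71104).
So ∂z/∂x = −n_x/n_z = 0.24608 and ∂z/∂y = −n_y/n_z = −0.47202.
Intercept c from Well 1: 169.2 − 58.07 + 123.20 = 234.32.
At (390, 500): z = 96.0 − 236.0 + 234.32 = 94.3 m.

94 m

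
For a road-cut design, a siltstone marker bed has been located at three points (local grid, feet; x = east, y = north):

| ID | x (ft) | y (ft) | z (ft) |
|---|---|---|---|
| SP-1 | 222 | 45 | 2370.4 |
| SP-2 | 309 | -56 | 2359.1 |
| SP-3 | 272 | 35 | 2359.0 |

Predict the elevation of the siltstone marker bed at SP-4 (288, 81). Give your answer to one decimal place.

Let the plane be z = a·x + b·y + c.
SP-2−SP-1: 87a − 101b = −11.3;  SP-3−SP-1: 50a − 10b = −11.4.
Solving gives a = −0.24842, b = −0.10211.
Then c = 2370.4 − a·222 − b·45 = 2430.14.
At (288, 81): z = −71.5 − 8.3 + 2430.14 = 2350.3 ft.

2350.3 ft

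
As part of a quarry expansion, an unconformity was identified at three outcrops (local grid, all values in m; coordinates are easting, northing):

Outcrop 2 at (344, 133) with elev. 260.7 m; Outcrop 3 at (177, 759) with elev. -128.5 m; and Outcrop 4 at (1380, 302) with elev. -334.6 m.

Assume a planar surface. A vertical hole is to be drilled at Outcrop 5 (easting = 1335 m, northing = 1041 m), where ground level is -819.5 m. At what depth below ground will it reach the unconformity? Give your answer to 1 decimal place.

43.5 m

Let the plane be z = a·easting + b·northing + c.
Outcrop 3−Outcrop 2: −167a + 626b = −389.2;  Outcrop 4−Outcrop 2: 1036a + 169b = −595.3.
Solving gives a = −0.453460, b = −0.742696.
Then c = 260.7 − a·344 − b·133 = 515.47.
At (1335, 1041): z_contact = −605.37 − 773.15 + 515.47 = -863.05 m.
Depth below ground = -819.5 − (-863.05) = 43.5 m.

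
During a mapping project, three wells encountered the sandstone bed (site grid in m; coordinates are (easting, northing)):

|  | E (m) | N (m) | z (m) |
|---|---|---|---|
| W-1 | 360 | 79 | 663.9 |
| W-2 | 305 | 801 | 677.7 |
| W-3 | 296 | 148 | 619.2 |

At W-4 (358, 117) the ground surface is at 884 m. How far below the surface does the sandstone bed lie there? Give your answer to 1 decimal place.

218.7 m

Let the plane be z = a·E + b·N + c.
W-2−W-1: −55a + 722b = 13.8;  W-3−W-1: −64a + 69b = −44.7.
Solving gives a = 0.78338, b = 0.07879.
Then c = 663.9 − a·360 − b·79 = 375.66.
At (358, 117): z_contact = 280.45 + 9.22 + 375.66 = 665.33 m.
Depth below ground = 884 − 665.33 = 218.7 m.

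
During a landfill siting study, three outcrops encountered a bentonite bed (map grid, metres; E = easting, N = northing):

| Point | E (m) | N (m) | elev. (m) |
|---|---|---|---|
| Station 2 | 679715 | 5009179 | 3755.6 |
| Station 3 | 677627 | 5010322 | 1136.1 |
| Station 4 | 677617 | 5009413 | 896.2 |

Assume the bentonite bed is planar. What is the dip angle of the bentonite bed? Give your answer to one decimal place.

Let the plane be z = a·E + b·N + c.
Station 3−Station 2: −2088a + 1143b = −2619.5;  Station 4−Station 2: −2098a + 234b = −2859.4.
Solving gives a = 1.39065, b = 0.24862.
Gradient magnitude |∇z| = √(a² + b²) = √(1.93390 + 0.06181) = 1.41270.
True dip = arctan(1.41270) = 54.7°, dipping toward W (azimuth ≈ 260°).

54.7°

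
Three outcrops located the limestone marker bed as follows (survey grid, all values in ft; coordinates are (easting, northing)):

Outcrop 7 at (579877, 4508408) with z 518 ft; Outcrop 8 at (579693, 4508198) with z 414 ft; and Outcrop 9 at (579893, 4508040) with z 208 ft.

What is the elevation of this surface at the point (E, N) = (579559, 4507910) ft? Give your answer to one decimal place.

Two edge vectors: Outcrop 7→Outcrop 8 = (-184, -210, -104), Outcrop 7→Outcrop 9 = (16, -368, -310).
Normal n = (Outcrop 7→Outcrop 8) × (Outcrop 7→Outcrop 9) = (26828, -58704, 71072).
So ∂z/∂E = −n_x/n_z = −0.377476362 and ∂z/∂N = −n_y/n_z = 0.825979289.
Intercept c from Outcrop 7: 518 + 218889.86 − 3723851.63 = −3504443.77.
At (579559, 4507910): z = −218769.8 + 3723440.3 − 3504443.77 = 226.7 ft.

226.7 ft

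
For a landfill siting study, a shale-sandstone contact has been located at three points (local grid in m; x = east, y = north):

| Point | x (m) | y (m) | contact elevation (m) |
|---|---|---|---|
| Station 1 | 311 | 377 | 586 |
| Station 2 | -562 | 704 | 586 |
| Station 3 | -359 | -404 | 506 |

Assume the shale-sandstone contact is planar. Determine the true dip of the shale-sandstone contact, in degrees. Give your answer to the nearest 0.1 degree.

4.7°

Two edge vectors: Station 1→Station 2 = (-873, 327, 0), Station 1→Station 3 = (-670, -781, -80).
Normal n = (Station 1→Station 2) × (Station 1→Station 3) = (-26160, -69840, 900903).
So ∂z/∂x = −n_x/n_z = 0.02904 and ∂z/∂y = −n_y/n_z = 0.07752.
Gradient magnitude |∇z| = √(a² + b²) = √(0.00084 + 0.00601) = 0.08278.
True dip = arctan(0.08278) = 4.7°, dipping toward SSW (azimuth ≈ 201°).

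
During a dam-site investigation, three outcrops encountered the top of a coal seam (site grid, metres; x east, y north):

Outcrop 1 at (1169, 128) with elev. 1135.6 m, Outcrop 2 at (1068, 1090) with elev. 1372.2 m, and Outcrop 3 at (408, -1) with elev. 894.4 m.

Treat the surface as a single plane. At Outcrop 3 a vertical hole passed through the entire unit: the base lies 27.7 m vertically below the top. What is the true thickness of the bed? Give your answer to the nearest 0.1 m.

Two edge vectors: Outcrop 1→Outcrop 2 = (-101, 962, 236.6), Outcrop 1→Outcrop 3 = (-761, -129, -241.2).
Normal n = (Outcrop 1→Outcrop 2) × (Outcrop 1→Outcrop 3) = (-201513, -204413.8, 745111).
So ∂z/∂x = −n_x/n_z = 0.27045 and ∂z/∂y = −n_y/n_z = 0.27434.
|∇z| = √(a²+b²) = 0.38523, so dip δ = arctan(0.38523) = 21.07°.
True thickness = vertical thickness × cos δ = 27.7 × cos 21.07° = 25.8 m.

25.8 m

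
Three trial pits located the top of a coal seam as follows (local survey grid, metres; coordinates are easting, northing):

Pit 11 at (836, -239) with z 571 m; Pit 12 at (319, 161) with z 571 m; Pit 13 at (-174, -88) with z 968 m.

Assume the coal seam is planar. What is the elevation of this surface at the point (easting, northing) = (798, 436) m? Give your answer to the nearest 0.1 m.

164.4 m

Two edge vectors: Pit 11→Pit 12 = (-517, 400, 0), Pit 11→Pit 13 = (-1010, 151, 397).
Normal n = (Pit 11→Pit 12) × (Pit 11→Pit 13) = (158800, 205249, 325933).
So ∂z/∂easting = −n_x/n_z = −0.48722 and ∂z/∂northing = −n_y/n_z = −0.62973.
Intercept c from Pit 11: 571 + 407.31 − 150.50 = 827.81.
At (798, 436): z = −388.8 − 274.6 + 827.81 = 164.4 m.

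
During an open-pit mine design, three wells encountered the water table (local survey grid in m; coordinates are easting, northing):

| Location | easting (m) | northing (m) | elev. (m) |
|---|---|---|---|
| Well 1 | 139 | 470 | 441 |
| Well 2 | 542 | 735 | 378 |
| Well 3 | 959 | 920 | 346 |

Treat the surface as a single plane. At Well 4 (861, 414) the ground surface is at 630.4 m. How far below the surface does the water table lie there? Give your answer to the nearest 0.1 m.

104.8 m

Let the plane be z = a·easting + b·northing + c.
Well 2−Well 1: 403a + 265b = −63;  Well 3−Well 1: 820a + 450b = −95.
Solving gives a = 0.08832, b = −0.37204.
Then c = 441 − a·139 − b·470 = 603.58.
At (861, 414): z_contact = 76.04 − 154.03 + 603.58 = 525.60 m.
Depth below ground = 630.4 − 525.60 = 104.8 m.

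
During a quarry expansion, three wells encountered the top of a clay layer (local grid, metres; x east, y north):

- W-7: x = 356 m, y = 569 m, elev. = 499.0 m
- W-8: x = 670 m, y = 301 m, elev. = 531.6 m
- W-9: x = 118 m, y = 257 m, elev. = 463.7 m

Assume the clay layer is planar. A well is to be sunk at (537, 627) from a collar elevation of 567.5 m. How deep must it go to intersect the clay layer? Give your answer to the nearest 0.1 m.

45.3 m

Two edge vectors: W-7→W-8 = (314, -268, 32.6), W-7→W-9 = (-238, -312, -35.3).
Normal n = (W-7→W-8) × (W-7→W-9) = (19631.6, 3325.4, -161752).
So ∂z/∂x = −n_x/n_z = 0.12137 and ∂z/∂y = −n_y/n_z = 0.02056.
Intercept c from W-7: 499 − 43.21 − 11.70 = 444.09.
At (537, 627): z_contact = 65.17 + 12.89 + 444.09 = 522.16 m.
Depth below ground = 567.5 − 522.16 = 45.3 m.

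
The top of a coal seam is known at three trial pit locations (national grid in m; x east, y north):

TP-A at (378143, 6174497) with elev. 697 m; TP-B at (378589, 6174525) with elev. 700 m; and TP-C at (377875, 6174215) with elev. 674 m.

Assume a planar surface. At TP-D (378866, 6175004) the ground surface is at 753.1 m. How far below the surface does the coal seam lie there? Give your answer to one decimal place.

Let the plane be z = a·x + b·y + c.
TP-B−TP-A: 446a + 28b = 3;  TP-C−TP-A: −268a − 282b = −23.
Solving gives a = 0.001707985, b = 0.079937092.
Then c = 697 − a·378143 − b·6174497 = −493520.20.
At (378866, 6175004): z_contact = 647.10 + 493611.86 − 493520.20 = 738.76 m.
Depth below ground = 753.1 − 738.76 = 14.3 m.

14.3 m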